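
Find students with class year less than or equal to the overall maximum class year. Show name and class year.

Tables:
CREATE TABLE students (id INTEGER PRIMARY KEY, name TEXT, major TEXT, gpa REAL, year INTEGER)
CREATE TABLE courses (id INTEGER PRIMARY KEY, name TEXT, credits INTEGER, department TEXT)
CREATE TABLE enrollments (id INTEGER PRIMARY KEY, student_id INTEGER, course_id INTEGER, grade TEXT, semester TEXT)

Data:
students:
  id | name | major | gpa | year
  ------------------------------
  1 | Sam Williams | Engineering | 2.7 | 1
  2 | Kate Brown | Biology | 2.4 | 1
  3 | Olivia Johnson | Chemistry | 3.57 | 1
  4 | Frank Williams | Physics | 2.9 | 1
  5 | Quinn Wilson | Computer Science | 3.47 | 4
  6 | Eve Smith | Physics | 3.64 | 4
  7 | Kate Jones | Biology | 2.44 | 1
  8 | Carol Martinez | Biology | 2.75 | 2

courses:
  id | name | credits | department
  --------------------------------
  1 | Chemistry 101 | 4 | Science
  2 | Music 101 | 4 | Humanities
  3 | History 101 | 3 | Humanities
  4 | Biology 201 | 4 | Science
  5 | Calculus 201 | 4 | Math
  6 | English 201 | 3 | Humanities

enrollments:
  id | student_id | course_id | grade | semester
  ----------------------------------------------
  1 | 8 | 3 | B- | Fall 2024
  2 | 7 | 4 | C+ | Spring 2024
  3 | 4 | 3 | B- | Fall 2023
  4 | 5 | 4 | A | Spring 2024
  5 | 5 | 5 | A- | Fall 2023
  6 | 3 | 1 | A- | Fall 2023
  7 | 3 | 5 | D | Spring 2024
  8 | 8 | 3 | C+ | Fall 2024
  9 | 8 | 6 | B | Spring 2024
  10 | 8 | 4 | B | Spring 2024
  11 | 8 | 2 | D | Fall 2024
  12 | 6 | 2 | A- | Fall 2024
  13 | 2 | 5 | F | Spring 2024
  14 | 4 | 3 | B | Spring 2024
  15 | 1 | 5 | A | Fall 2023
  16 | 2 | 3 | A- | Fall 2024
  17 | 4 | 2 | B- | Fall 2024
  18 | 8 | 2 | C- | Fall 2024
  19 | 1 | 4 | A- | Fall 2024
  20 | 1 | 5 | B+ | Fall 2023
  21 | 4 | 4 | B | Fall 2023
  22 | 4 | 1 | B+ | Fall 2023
SELECT name, year FROM students WHERE year <= (SELECT MAX(year) FROM students)

Execution result:
name | year
Sam Williams | 1
Kate Brown | 1
Olivia Johnson | 1
Frank Williams | 1
Quinn Wilson | 4
Eve Smith | 4
Kate Jones | 1
Carol Martinez | 2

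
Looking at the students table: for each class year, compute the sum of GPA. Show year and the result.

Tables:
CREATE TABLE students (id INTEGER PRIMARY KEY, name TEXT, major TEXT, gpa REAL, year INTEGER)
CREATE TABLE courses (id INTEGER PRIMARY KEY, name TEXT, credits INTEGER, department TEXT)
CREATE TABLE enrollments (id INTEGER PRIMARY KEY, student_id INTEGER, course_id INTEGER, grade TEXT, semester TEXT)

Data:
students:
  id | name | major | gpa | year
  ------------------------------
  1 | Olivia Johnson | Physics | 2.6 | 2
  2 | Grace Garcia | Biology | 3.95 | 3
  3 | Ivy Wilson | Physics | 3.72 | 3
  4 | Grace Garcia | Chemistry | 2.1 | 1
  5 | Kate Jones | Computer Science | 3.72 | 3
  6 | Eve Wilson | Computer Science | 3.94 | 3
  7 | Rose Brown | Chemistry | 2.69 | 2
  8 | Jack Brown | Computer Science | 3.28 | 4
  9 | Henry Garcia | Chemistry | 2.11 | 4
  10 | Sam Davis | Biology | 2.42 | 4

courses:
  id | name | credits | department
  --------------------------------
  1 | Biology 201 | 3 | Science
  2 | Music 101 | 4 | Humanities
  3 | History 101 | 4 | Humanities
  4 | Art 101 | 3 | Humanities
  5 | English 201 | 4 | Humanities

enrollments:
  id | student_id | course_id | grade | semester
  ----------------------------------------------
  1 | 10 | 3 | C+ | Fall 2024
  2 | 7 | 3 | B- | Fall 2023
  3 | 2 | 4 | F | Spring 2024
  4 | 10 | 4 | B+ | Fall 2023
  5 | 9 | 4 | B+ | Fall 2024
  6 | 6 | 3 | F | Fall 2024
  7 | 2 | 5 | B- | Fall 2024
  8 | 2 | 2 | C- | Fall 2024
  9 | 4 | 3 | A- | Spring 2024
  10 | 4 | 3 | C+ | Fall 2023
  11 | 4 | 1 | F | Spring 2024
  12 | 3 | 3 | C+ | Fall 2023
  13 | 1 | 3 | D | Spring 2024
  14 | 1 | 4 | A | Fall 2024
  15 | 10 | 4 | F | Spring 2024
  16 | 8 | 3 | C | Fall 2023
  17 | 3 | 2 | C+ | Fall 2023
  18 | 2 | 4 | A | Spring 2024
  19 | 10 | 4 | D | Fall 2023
SELECT year, SUM(gpa) AS sum_gpa FROM students GROUP BY year

Execution result:
year | sum_gpa
1 | 2.10
2 | 5.29
3 | 15.33
4 | 7.81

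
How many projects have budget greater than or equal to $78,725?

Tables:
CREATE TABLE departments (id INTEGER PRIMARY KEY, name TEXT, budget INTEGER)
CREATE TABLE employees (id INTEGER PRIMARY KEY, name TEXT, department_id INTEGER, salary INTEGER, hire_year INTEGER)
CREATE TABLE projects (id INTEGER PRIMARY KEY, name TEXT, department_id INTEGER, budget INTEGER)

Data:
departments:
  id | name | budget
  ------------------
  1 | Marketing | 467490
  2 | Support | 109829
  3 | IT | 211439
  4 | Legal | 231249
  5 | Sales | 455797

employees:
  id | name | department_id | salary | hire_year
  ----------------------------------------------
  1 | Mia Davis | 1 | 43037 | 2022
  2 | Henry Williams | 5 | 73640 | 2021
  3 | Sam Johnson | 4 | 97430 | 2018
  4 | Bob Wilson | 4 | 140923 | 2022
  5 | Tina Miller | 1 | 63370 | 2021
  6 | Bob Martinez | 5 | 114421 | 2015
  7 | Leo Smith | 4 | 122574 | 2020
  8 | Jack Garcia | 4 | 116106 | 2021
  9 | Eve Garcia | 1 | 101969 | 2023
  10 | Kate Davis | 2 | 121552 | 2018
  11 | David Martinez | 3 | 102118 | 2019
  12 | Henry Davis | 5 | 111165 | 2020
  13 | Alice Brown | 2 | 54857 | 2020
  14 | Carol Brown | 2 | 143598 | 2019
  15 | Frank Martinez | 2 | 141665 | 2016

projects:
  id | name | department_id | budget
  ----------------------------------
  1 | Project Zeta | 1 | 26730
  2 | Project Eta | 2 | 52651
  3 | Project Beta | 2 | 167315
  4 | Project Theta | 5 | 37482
SELECT COUNT(*) FROM projects WHERE budget >= 78725

Execution result:
1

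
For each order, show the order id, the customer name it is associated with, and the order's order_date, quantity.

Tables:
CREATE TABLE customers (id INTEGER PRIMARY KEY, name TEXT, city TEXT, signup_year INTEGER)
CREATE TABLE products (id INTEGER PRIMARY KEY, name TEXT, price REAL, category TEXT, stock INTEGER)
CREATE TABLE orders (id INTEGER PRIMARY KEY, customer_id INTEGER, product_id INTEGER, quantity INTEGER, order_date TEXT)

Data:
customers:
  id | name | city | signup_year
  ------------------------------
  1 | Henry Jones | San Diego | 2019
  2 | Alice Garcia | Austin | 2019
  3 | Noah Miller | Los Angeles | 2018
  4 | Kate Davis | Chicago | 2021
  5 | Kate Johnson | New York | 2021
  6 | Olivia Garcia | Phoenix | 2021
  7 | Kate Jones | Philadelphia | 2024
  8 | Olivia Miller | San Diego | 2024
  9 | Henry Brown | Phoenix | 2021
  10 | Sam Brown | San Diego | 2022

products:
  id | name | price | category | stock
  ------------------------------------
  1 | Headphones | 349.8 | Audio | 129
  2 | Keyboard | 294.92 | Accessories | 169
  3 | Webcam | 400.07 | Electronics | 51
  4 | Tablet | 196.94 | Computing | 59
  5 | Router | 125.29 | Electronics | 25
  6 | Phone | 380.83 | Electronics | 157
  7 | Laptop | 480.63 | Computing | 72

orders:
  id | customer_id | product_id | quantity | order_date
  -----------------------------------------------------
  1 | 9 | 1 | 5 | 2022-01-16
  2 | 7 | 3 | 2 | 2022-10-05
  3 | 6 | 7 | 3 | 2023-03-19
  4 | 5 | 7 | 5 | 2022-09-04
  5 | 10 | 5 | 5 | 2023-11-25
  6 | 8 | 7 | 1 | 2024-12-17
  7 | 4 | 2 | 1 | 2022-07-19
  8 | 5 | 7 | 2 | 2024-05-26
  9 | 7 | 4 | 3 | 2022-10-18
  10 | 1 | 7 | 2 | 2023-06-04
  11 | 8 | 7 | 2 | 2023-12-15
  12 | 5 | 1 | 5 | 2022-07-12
SELECT c.id, p.name AS customer, c.order_date, c.quantity FROM orders c JOIN customers p ON c.customer_id = p.id

Execution result:
id | customer | order_date | quantity
1 | Henry Brown | 2022-01-16 | 5
2 | Kate Jones | 2022-10-05 | 2
3 | Olivia Garcia | 2023-03-19 | 3
4 | Kate Johnson | 2022-09-04 | 5
5 | Sam Brown | 2023-11-25 | 5
6 | Olivia Miller | 2024-12-17 | 1
7 | Kate Davis | 2022-07-19 | 1
8 | Kate Johnson | 2024-05-26 | 2
9 | Kate Jones | 2022-10-18 | 3
10 | Henry Jones | 2023-06-04 | 2
11 | Olivia Miller | 2023-12-15 | 2
12 | Kate Johnson | 2022-07-12 | 5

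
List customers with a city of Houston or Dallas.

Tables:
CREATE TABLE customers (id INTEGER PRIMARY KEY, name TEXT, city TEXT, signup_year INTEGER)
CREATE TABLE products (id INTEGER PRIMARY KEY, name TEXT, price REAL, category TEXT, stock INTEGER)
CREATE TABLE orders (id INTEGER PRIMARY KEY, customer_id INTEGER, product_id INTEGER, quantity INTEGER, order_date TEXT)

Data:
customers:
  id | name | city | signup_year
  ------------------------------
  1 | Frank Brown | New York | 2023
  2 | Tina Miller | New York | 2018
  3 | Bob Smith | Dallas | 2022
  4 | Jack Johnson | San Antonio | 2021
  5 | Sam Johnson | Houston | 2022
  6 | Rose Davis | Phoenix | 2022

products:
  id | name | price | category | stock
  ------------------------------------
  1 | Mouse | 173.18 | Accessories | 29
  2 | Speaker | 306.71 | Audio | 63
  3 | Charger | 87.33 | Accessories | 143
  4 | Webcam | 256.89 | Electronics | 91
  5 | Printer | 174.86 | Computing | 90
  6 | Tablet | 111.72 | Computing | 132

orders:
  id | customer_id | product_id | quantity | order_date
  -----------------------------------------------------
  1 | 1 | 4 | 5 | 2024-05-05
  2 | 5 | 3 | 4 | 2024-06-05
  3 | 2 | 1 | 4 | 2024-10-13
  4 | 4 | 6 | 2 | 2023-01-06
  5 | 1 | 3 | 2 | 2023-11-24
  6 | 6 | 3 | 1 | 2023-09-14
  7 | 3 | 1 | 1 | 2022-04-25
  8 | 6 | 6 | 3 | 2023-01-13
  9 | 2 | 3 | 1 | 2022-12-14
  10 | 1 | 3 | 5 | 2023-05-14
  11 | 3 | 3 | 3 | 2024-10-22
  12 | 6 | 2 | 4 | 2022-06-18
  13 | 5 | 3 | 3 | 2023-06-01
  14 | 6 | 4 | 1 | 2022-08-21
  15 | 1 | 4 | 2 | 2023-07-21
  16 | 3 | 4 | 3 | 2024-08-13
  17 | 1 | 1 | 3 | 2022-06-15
SELECT name, city FROM customers WHERE city IN ('Houston', 'Dallas')

Execution result:
name | city
Bob Smith | Dallas
Sam Johnson | Houston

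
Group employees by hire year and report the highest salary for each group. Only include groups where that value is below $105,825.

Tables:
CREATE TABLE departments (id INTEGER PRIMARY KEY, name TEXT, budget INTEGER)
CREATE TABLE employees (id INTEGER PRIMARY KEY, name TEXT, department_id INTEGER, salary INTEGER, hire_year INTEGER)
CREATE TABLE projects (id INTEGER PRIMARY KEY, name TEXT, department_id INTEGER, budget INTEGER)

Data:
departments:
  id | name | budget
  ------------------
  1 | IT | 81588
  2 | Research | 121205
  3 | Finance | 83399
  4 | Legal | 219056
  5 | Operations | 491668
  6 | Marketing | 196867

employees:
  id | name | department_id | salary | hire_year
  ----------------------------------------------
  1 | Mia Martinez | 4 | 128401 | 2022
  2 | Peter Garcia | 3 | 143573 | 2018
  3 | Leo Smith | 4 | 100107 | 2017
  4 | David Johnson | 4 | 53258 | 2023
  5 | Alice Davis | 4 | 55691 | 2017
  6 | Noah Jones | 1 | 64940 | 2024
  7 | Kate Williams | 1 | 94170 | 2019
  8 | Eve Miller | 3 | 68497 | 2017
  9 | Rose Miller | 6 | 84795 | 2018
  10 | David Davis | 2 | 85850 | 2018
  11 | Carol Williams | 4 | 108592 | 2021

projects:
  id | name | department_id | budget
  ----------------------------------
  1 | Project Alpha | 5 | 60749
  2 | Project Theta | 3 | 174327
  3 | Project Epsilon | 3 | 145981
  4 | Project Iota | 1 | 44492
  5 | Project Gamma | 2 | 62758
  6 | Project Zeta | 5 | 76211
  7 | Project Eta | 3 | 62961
SELECT hire_year, MAX(salary) AS max_salary FROM employees GROUP BY hire_year HAVING MAX(salary) < 105825

Execution result:
hire_year | max_salary
2017 | 100107
2019 | 94170
2023 | 53258
2024 | 64940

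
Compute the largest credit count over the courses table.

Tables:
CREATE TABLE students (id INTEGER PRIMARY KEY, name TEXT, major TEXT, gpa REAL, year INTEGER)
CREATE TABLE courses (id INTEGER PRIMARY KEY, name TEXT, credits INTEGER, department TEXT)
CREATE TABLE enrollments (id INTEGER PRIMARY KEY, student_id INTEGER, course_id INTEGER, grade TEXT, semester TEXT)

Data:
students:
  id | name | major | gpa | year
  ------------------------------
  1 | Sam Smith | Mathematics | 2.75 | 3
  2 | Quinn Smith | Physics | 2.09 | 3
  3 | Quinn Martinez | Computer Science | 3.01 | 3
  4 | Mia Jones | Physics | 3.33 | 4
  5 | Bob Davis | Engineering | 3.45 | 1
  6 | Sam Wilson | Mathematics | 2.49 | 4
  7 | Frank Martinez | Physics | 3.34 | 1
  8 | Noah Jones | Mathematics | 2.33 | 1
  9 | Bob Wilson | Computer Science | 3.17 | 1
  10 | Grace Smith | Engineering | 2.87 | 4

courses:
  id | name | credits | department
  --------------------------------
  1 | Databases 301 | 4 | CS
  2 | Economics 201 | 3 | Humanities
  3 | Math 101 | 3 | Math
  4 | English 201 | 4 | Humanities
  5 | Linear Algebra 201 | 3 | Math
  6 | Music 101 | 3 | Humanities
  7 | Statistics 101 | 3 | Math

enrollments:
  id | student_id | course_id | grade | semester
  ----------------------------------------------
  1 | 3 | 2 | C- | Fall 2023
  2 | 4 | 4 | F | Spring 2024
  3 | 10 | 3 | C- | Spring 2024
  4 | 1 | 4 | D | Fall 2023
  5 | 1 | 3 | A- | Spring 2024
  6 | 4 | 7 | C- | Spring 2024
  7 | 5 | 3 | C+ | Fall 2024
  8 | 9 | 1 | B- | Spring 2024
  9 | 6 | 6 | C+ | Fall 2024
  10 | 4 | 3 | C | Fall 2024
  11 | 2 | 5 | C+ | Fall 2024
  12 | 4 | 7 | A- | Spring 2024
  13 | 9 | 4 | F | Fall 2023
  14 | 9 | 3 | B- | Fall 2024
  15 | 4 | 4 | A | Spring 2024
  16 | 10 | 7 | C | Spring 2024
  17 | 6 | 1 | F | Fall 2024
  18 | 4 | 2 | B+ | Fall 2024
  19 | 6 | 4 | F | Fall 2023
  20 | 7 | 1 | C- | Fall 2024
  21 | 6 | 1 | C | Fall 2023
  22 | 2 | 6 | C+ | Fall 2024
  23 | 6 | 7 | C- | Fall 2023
SELECT MAX(credits) FROM courses

Execution result:
4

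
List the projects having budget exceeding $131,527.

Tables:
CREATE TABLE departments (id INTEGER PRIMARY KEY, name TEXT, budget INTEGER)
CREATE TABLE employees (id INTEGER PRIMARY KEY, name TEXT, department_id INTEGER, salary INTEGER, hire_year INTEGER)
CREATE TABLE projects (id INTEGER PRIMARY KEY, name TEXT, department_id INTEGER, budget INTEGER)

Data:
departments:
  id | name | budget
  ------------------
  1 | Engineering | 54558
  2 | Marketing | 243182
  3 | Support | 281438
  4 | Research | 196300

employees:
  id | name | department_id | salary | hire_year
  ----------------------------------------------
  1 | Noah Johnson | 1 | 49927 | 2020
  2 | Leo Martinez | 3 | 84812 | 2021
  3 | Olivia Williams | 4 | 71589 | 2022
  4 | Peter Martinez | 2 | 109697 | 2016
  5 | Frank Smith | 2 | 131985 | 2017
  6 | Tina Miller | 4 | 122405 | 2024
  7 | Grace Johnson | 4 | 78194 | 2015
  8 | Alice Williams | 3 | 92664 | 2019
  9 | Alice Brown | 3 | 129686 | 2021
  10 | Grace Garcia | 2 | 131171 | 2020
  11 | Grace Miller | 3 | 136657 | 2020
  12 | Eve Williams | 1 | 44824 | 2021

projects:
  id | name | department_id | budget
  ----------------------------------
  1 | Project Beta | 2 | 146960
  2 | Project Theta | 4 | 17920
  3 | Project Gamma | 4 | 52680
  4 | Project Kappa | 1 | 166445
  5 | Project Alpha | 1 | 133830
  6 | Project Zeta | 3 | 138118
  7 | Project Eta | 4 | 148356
SELECT name, budget FROM projects WHERE budget > 131527

Execution result:
name | budget
Project Beta | 146960
Project Kappa | 166445
Project Alpha | 133830
Project Zeta | 138118
Project Eta | 148356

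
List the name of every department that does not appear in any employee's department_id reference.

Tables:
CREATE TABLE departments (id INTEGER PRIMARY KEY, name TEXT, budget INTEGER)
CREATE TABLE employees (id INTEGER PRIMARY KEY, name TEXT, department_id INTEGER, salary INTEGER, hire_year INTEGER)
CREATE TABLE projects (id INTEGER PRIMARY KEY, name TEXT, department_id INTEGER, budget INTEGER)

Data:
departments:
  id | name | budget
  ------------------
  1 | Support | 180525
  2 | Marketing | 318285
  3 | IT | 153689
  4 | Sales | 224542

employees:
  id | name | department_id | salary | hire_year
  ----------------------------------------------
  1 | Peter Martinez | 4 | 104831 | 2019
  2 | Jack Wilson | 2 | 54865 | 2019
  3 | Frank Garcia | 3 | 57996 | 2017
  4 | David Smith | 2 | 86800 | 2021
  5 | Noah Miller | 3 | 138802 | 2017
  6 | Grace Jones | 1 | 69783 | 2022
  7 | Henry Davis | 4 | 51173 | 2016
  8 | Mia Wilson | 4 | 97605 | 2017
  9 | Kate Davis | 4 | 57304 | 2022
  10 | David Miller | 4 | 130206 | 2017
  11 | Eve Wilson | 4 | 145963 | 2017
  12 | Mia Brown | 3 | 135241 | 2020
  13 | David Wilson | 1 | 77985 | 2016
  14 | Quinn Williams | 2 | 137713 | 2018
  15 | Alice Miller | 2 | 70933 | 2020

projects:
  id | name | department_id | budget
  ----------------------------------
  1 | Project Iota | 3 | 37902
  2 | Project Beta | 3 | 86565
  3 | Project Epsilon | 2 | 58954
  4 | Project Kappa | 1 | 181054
SELECT p.name FROM departments p LEFT JOIN employees c ON c.department_id = p.id WHERE c.id IS NULL

Execution result:
(no rows)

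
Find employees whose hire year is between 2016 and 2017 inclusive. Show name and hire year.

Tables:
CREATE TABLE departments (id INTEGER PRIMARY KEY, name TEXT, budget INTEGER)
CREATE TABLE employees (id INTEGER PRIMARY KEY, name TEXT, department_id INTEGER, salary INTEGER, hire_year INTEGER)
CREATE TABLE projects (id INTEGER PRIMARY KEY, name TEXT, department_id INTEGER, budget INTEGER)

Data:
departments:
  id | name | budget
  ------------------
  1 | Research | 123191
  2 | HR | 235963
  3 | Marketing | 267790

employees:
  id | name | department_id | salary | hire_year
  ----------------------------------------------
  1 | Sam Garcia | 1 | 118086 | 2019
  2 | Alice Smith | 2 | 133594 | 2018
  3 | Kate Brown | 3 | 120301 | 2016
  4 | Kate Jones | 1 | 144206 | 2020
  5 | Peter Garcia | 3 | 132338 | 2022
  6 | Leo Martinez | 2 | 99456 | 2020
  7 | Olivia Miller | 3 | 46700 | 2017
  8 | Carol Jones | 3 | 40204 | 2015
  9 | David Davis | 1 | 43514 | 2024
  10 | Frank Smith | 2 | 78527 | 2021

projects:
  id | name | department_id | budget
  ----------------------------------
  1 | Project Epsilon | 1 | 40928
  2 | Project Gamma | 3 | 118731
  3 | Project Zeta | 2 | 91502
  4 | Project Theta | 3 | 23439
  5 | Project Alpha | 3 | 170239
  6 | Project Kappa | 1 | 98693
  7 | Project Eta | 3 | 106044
SELECT name, hire_year FROM employees WHERE hire_year BETWEEN 2016 AND 2017

Execution result:
name | hire_year
Kate Brown | 2016
Olivia Miller | 2017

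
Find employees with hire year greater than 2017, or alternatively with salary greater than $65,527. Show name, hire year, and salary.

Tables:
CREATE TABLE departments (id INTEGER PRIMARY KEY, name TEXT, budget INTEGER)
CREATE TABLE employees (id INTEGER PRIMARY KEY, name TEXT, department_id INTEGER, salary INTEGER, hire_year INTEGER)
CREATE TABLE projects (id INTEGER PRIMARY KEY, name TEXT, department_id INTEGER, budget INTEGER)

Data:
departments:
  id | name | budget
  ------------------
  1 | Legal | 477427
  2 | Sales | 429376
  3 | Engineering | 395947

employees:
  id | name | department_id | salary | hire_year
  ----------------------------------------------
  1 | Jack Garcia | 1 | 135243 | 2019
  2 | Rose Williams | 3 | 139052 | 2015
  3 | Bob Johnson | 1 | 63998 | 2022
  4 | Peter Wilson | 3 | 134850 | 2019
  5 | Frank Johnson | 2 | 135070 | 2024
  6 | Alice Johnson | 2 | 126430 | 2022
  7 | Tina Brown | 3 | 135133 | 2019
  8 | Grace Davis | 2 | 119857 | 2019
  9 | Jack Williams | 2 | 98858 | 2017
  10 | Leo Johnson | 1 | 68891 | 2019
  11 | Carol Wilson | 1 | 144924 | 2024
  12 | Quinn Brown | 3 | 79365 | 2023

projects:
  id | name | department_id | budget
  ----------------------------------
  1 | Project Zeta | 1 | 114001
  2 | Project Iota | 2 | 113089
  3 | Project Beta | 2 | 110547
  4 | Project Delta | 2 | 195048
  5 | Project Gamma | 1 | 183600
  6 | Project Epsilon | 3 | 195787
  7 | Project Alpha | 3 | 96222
SELECT name, hire_year, salary FROM employees WHERE hire_year > 2017 OR salary > 65527

Execution result:
name | hire_year | salary
Jack Garcia | 2019 | 135243
Rose Williams | 2015 | 139052
Bob Johnson | 2022 | 63998
Peter Wilson | 2019 | 134850
Frank Johnson | 2024 | 135070
Alice Johnson | 2022 | 126430
Tina Brown | 2019 | 135133
Grace Davis | 2019 | 119857
Jack Williams | 2017 | 98858
Leo Johnson | 2019 | 68891
Carol Wilson | 2024 | 144924
Quinn Brown | 2023 | 79365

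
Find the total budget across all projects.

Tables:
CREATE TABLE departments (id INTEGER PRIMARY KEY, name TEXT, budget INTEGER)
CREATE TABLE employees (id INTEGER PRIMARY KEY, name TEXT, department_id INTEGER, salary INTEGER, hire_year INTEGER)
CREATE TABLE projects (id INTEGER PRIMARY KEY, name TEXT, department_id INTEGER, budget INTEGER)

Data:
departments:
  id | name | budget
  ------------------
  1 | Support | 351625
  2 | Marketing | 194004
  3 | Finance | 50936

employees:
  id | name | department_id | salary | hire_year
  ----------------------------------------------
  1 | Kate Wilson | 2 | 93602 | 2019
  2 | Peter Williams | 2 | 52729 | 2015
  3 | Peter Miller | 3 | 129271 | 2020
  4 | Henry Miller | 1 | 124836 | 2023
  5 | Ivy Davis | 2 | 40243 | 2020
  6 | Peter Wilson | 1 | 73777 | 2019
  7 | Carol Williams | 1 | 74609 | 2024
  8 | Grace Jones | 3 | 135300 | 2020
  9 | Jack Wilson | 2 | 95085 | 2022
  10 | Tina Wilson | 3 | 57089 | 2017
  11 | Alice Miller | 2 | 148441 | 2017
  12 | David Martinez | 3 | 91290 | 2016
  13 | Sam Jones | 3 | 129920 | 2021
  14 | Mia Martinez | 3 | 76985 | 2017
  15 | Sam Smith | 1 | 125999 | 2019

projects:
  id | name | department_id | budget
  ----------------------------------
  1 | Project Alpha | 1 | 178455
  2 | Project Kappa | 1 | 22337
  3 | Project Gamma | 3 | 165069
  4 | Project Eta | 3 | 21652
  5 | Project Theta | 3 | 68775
SELECT SUM(budget) FROM projects

Execution result:
456288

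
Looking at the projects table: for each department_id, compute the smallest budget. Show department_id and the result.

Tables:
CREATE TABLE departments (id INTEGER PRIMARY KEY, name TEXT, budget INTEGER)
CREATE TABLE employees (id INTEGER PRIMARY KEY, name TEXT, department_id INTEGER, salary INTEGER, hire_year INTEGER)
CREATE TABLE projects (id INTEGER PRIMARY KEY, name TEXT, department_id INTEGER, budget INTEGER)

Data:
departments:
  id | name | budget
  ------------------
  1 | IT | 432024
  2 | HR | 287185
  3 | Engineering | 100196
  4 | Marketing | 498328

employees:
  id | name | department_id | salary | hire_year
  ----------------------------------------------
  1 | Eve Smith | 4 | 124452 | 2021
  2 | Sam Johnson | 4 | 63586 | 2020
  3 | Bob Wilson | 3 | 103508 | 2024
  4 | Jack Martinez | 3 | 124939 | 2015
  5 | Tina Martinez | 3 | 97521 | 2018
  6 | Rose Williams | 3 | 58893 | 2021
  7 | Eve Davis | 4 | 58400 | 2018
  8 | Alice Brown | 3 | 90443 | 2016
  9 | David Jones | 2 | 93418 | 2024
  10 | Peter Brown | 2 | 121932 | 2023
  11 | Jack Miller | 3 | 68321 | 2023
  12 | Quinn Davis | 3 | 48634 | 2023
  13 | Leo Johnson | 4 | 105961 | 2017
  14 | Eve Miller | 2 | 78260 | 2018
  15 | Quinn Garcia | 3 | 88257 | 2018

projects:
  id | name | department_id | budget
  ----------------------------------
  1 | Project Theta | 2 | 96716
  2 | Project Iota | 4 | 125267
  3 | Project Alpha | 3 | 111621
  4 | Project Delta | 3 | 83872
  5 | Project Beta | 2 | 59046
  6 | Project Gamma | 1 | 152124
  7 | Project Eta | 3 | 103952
SELECT department_id, MIN(budget) AS min_budget FROM projects GROUP BY department_id

Execution result:
department_id | min_budget
1 | 152124
2 | 59046
3 | 83872
4 | 125267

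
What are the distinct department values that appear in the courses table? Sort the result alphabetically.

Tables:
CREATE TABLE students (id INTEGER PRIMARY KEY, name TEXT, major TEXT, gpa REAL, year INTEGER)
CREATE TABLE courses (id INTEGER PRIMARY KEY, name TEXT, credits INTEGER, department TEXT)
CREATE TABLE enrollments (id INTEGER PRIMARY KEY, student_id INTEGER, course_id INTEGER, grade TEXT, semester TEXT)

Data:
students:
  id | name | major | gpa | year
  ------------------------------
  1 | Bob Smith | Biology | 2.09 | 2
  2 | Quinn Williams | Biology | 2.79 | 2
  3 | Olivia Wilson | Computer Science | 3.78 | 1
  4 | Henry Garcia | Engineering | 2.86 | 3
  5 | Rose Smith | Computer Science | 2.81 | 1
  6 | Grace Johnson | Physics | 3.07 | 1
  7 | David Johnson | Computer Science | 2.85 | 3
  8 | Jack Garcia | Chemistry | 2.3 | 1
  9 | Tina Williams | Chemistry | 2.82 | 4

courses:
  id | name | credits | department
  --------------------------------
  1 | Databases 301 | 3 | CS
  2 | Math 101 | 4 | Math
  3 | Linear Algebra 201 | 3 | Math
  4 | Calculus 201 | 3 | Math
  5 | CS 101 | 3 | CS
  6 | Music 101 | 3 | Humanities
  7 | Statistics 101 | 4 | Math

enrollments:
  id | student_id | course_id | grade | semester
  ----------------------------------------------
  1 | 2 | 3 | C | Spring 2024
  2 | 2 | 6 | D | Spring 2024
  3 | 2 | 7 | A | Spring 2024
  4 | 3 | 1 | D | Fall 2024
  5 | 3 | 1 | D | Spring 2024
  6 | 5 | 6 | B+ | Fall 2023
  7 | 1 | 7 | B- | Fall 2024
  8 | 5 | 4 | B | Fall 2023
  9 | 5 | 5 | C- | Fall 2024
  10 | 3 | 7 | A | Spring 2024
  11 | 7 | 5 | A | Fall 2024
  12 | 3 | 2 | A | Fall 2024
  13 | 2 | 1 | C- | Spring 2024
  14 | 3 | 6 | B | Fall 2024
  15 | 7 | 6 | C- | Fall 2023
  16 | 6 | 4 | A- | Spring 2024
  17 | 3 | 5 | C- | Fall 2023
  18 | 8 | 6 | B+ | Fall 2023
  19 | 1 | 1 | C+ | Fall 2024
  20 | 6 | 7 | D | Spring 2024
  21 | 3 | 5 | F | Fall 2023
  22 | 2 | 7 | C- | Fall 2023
SELECT DISTINCT department FROM courses ORDER BY department

Execution result:
department
CS
Humanities
Math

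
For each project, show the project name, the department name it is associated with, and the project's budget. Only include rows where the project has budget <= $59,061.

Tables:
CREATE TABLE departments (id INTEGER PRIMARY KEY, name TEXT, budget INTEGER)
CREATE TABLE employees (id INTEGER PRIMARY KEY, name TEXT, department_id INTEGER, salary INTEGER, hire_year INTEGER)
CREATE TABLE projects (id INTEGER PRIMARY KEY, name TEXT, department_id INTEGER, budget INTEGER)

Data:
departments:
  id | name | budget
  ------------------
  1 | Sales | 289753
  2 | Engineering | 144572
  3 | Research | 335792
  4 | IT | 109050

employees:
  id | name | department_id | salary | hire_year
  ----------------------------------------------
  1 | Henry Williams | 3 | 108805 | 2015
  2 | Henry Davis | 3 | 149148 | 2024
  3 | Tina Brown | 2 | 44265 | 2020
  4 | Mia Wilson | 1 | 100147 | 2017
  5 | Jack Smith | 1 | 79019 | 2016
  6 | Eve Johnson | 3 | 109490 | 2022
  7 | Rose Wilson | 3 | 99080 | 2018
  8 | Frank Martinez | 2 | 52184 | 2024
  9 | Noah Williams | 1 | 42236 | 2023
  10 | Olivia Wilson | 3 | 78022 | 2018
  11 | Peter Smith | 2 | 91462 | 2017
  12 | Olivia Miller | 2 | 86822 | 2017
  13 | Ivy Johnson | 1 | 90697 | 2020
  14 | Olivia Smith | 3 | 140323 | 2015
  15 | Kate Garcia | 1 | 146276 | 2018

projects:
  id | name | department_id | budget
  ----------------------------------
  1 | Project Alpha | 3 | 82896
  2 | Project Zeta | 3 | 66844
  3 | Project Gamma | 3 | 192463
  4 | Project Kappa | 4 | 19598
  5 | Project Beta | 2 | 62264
SELECT c.name, p.name AS department, c.budget FROM projects c JOIN departments p ON c.department_id = p.id WHERE c.budget <= 59061

Execution result:
name | department | budget
Project Kappa | IT | 19598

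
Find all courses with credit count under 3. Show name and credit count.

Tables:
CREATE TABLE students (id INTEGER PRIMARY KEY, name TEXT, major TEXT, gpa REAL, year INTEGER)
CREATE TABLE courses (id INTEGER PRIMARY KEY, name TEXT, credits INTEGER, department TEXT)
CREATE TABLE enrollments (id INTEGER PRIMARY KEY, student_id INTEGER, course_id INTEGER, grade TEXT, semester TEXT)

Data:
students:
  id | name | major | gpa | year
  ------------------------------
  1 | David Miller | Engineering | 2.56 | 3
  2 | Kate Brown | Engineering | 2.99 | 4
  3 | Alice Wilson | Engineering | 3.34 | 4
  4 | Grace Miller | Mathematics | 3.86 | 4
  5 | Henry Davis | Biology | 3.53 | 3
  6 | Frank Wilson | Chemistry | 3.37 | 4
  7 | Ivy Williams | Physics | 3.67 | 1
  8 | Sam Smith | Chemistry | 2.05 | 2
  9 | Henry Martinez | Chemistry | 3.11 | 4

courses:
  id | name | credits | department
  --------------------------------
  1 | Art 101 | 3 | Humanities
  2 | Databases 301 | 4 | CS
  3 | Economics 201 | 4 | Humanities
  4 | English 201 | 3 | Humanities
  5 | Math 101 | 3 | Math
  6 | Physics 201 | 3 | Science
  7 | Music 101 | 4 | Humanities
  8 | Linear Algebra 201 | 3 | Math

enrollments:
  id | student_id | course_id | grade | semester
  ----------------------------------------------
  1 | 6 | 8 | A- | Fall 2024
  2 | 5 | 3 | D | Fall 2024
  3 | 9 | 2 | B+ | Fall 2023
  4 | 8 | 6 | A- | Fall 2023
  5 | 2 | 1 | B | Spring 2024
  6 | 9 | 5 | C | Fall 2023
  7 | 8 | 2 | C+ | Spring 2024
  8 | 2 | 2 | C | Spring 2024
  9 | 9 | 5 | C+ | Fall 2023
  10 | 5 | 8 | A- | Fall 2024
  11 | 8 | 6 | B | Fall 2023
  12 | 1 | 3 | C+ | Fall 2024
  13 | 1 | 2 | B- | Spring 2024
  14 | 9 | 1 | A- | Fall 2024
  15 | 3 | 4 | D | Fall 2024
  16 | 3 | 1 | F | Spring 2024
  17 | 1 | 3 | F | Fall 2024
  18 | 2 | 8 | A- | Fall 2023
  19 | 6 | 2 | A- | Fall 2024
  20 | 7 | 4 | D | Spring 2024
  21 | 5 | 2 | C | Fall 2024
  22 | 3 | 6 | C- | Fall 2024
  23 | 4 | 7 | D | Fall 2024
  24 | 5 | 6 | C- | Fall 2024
SELECT name, credits FROM courses WHERE credits < 3

Execution result:
(no rows)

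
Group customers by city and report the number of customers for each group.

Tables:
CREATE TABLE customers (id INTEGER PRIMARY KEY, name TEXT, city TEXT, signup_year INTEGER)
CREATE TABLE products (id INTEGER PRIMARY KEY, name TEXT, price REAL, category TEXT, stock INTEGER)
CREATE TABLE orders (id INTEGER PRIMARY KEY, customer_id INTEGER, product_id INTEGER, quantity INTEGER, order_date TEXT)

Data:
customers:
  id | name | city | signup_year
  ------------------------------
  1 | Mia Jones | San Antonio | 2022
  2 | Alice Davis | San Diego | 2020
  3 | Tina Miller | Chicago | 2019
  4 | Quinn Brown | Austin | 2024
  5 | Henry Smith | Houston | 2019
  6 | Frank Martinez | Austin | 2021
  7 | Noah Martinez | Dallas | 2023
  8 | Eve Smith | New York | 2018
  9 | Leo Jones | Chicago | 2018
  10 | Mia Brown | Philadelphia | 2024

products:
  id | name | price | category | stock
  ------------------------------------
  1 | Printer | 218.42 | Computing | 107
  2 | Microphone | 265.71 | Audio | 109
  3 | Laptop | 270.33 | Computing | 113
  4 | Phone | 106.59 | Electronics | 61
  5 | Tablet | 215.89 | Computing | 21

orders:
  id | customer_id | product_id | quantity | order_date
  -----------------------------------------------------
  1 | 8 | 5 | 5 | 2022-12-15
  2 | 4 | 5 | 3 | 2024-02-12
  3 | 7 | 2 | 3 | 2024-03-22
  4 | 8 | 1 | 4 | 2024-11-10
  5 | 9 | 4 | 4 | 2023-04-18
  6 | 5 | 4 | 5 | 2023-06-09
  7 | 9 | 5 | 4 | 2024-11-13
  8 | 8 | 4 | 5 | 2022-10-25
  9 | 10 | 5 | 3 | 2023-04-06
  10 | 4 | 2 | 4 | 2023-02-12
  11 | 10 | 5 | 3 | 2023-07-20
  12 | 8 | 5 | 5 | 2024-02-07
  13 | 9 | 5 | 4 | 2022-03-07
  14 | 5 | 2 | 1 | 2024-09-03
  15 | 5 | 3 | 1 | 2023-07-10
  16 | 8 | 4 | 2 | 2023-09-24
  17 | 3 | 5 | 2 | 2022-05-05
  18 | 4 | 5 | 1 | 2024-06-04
SELECT city, COUNT(*) AS n FROM customers GROUP BY city

Execution result:
city | n
Austin | 2
Chicago | 2
Dallas | 1
Houston | 1
New York | 1
Philadelphia | 1
San Antonio | 1
San Diego | 1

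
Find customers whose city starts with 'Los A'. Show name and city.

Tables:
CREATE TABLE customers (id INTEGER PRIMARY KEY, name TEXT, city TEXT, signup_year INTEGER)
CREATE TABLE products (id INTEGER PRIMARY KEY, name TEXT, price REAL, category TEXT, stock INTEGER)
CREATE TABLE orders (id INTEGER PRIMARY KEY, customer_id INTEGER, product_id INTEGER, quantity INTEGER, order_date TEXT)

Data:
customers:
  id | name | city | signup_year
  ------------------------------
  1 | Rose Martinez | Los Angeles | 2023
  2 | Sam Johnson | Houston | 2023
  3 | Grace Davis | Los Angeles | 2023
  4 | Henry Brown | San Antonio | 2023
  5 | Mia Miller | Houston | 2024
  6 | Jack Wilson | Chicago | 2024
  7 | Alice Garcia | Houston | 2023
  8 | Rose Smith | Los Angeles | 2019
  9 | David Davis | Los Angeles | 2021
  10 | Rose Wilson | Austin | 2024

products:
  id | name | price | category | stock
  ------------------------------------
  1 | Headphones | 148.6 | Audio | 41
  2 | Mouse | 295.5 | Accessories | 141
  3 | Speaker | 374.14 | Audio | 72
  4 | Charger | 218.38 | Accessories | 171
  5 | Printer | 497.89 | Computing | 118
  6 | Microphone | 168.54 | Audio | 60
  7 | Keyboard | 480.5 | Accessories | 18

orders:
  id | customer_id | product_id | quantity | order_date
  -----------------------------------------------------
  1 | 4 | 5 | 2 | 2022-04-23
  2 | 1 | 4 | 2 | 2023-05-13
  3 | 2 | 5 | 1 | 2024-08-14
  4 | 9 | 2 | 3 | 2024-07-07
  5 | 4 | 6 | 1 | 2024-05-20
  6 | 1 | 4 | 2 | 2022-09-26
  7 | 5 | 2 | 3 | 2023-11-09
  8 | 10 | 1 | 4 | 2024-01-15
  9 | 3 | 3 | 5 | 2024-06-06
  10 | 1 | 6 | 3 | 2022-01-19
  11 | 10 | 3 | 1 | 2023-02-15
SELECT name, city FROM customers WHERE city LIKE 'Los A%'

Execution result:
name | city
Rose Martinez | Los Angeles
Grace Davis | Los Angeles
Rose Smith | Los Angeles
David Davis | Los Angeles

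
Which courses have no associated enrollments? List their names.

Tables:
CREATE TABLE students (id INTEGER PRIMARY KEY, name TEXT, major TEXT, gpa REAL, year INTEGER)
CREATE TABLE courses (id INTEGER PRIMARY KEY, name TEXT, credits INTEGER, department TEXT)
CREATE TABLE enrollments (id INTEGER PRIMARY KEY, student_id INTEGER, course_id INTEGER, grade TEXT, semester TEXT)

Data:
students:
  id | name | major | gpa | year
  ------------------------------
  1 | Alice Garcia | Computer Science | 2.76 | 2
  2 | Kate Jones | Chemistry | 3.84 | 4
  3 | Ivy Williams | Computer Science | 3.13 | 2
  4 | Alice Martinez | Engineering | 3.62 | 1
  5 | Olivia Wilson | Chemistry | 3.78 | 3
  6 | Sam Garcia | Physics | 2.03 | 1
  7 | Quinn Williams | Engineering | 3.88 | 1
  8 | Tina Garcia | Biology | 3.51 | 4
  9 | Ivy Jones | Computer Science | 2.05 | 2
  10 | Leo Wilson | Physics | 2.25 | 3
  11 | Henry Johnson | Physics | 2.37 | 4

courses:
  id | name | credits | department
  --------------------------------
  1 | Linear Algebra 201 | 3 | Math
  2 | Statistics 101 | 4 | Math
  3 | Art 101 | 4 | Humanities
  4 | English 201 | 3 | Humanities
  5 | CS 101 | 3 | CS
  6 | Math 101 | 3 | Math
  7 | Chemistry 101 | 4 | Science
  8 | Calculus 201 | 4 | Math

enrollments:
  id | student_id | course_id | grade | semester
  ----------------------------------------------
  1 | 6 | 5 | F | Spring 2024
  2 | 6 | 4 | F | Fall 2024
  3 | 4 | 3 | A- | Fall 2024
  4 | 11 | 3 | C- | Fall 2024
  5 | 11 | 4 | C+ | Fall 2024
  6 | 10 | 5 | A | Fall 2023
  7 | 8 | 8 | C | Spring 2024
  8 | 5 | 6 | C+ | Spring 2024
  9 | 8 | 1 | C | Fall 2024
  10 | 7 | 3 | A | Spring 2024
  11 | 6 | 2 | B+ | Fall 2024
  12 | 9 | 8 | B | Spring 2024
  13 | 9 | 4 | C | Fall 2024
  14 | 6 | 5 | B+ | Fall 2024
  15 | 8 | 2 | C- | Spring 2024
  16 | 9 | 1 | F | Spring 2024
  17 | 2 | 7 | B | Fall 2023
SELECT p.name FROM courses p LEFT JOIN enrollments c ON c.course_id = p.id WHERE c.id IS NULL

Execution result:
(no rows)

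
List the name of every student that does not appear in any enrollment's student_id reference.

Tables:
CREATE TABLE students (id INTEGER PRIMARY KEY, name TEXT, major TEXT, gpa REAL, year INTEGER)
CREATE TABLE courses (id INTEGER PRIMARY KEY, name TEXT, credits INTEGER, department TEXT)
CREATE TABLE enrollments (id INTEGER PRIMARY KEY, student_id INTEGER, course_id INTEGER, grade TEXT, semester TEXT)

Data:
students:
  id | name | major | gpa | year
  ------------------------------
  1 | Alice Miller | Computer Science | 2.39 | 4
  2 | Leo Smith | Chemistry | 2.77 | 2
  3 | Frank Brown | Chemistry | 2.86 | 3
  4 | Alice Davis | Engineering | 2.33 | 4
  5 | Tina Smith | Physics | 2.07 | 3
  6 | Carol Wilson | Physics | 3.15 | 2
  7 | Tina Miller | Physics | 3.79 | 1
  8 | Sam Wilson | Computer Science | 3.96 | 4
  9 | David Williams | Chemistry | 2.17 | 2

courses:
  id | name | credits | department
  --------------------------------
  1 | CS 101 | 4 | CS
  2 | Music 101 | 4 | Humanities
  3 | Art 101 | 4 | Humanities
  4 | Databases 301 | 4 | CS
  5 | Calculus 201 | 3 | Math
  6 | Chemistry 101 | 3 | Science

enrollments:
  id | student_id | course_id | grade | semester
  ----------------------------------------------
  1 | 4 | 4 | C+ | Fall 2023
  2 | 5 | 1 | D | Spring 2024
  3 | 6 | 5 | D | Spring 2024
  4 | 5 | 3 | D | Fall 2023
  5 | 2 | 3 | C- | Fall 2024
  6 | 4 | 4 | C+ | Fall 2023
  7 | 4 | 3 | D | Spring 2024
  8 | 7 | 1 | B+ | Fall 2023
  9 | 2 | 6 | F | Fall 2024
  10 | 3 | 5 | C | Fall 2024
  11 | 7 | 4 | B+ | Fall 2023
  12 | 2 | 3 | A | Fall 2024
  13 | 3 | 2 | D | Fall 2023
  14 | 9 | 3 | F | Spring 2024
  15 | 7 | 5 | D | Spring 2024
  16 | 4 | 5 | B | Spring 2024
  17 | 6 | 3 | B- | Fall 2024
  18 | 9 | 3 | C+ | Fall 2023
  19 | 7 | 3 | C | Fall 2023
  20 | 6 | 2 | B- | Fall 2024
SELECT p.name FROM students p LEFT JOIN enrollments c ON c.student_id = p.id WHERE c.id IS NULL

Execution result:
name
Alice Miller
Sam Wilson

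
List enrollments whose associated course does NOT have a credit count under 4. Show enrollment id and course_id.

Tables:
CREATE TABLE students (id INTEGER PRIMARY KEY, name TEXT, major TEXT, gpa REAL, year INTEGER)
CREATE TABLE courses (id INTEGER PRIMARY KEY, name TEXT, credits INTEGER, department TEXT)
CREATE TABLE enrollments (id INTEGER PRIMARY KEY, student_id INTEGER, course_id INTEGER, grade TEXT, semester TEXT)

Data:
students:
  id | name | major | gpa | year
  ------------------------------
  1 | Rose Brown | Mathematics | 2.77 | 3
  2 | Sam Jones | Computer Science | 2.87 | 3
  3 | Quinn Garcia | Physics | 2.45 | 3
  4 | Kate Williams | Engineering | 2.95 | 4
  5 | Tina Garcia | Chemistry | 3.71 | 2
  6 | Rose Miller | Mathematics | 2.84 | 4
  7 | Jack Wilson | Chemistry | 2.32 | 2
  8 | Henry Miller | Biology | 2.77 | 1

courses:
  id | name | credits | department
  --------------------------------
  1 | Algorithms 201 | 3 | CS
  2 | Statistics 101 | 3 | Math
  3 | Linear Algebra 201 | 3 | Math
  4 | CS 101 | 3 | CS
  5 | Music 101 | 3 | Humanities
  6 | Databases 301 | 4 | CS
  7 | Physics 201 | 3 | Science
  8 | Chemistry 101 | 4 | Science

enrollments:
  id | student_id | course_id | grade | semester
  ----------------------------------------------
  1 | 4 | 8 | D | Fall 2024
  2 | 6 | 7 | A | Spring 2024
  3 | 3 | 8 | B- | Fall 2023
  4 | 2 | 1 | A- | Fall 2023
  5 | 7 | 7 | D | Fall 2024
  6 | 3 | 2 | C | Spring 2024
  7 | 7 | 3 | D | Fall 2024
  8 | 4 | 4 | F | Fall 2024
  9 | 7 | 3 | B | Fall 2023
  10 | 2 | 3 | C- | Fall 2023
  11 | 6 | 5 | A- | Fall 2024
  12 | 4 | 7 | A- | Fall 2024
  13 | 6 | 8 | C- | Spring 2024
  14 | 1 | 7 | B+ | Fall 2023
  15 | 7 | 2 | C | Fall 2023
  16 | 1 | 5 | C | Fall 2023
SELECT id, course_id FROM enrollments WHERE course_id NOT IN (SELECT id FROM courses WHERE credits < 4)

Execution result:
id | course_id
1 | 8
3 | 8
13 | 8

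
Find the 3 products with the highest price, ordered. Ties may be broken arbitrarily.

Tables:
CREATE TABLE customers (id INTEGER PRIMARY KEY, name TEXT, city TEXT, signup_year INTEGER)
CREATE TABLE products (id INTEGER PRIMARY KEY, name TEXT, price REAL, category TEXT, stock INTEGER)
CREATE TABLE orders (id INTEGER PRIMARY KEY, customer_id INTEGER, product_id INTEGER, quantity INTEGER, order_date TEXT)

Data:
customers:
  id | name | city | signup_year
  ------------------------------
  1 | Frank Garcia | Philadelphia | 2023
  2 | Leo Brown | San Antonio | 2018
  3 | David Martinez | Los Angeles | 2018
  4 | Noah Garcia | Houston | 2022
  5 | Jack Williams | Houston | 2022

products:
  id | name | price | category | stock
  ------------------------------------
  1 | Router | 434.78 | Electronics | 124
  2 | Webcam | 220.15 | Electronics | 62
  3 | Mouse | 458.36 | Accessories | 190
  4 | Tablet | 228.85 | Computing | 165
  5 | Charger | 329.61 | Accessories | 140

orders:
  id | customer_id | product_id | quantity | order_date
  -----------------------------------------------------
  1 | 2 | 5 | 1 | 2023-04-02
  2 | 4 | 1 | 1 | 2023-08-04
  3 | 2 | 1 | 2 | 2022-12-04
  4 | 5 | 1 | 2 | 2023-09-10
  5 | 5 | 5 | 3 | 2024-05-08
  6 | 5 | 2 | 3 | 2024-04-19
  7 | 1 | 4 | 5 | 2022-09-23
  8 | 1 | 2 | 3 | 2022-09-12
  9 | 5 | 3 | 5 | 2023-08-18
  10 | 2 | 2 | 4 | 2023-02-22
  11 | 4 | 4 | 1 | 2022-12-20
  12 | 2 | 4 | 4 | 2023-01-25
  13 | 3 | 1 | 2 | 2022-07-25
SELECT name, price FROM products ORDER BY price DESC LIMIT 3

Execution result:
name | price
Mouse | 458.36
Router | 434.78
Charger | 329.61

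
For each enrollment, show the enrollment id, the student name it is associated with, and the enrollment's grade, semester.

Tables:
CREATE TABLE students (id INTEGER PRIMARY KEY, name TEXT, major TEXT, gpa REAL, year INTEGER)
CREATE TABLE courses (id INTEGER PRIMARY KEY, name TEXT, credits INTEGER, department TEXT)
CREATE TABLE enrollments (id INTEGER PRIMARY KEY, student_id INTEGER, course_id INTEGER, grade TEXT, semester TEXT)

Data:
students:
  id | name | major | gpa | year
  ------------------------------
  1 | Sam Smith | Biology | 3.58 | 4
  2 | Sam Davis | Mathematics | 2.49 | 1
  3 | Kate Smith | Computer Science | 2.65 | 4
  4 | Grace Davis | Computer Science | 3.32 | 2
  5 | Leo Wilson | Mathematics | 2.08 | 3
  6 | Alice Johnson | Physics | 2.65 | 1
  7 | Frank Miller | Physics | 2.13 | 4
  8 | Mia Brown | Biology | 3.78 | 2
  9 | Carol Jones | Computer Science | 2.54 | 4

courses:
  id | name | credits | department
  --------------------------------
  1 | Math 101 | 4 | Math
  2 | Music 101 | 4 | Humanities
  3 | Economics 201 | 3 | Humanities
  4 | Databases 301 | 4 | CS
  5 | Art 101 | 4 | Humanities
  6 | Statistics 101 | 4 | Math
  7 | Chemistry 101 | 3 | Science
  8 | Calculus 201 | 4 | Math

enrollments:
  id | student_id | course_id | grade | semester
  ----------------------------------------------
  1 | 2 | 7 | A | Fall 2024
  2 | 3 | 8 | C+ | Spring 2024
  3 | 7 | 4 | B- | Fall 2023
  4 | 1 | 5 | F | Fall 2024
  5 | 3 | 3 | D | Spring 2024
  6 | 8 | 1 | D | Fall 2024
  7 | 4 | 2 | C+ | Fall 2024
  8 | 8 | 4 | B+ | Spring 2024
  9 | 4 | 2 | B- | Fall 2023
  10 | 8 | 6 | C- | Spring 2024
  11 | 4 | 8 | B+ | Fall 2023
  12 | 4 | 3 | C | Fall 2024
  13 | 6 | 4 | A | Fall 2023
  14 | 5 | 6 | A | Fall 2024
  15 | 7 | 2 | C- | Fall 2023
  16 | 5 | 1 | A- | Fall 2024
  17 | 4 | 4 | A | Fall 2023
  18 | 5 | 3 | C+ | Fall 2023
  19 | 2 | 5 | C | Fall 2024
SELECT c.id, p.name AS student, c.grade, c.semester FROM enrollments c JOIN students p ON c.student_id = p.id

Execution result:
id | student | grade | semester
1 | Sam Davis | A | Fall 2024
2 | Kate Smith | C+ | Spring 2024
3 | Frank Miller | B- | Fall 2023
4 | Sam Smith | F | Fall 2024
5 | Kate Smith | D | Spring 2024
6 | Mia Brown | D | Fall 2024
7 | Grace Davis | C+ | Fall 2024
8 | Mia Brown | B+ | Spring 2024
9 | Grace Davis | B- | Fall 2023
10 | Mia Brown | C- | Spring 2024
11 | Grace Davis | B+ | Fall 2023
12 | Grace Davis | C | Fall 2024
13 | Alice Johnson | A | Fall 2023
14 | Leo Wilson | A | Fall 2024
15 | Frank Miller | C- | Fall 2023
16 | Leo Wilson | A- | Fall 2024
17 | Grace Davis | A | Fall 2023
18 | Leo Wilson | C+ | Fall 2023
19 | Sam Davis | C | Fall 2024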